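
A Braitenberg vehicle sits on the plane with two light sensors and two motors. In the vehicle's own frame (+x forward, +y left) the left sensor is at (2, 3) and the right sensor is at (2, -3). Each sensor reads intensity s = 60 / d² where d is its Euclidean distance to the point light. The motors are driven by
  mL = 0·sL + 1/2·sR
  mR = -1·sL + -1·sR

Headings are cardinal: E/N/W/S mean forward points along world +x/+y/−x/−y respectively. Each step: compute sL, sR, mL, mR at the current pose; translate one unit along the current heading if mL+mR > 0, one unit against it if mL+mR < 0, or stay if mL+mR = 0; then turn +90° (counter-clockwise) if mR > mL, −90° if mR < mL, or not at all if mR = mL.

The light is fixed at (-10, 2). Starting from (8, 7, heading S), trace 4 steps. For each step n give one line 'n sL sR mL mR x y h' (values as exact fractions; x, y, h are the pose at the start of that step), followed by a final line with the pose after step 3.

n=0: pose=(8,7,S); sL=2/15, sR=10/39; mL=5/39, mR=-76/195; mL+mR=-17/65 → advance -1; mR−mL=-101/195 → turn -1·90°
n=1: pose=(8,8,W); sL=12/53, sR=60/337; mL=30/337, mR=-7224/17861; mL+mR=-5634/17861 → advance -1; mR−mL=-8814/17861 → turn -1·90°
n=2: pose=(9,8,N); sL=3/16, sR=15/137; mL=15/274, mR=-651/2192; mL+mR=-531/2192 → advance -1; mR−mL=-771/2192 → turn -1·90°
n=3: pose=(9,7,E); sL=12/101, sR=12/89; mL=6/89, mR=-2280/8989; mL+mR=-1674/8989 → advance -1; mR−mL=-2886/8989 → turn -1·90°

0 2/15 10/39 5/39 -76/195 8 7 S
1 12/53 60/337 30/337 -7224/17861 8 8 W
2 3/16 15/137 15/274 -651/2192 9 8 N
3 12/101 12/89 6/89 -2280/8989 9 7 E
final 8 7 S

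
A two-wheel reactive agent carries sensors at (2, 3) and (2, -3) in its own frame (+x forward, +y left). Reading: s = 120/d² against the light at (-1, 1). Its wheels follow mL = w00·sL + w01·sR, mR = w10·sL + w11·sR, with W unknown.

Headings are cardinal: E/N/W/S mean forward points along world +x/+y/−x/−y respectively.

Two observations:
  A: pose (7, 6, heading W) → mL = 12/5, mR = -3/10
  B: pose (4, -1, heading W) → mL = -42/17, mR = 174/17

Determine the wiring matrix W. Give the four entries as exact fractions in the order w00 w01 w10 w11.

1 -1/2 -1/2 1

obs A: pose=(7,6,W) → sL=3, sR=6/5, mL=12/5, mR=-3/10
obs B: pose=(4,-1,W) → sL=60/17, sR=12, mL=-42/17, mR=174/17
sensor matrix S = [[3, 6/5], [60/17, 12]]; det S = 540/17
solve [mL_A; mL_B] = S·[w00; w01] and [mR_A; mR_B] = S·[w10; w11]:
  w00 = 1, w01 = -1/2, w10 = -1/2, w11 = 1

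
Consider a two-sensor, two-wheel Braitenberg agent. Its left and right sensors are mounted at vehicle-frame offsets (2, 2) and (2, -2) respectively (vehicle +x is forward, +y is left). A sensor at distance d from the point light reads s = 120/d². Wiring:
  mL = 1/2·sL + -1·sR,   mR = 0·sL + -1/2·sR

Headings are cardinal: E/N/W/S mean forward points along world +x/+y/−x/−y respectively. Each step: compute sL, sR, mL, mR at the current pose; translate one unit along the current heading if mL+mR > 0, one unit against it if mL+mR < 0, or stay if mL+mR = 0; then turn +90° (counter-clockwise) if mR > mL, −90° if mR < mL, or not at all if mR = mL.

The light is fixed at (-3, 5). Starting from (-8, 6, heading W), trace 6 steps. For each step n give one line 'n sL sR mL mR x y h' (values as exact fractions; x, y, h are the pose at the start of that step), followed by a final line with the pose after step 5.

n=0: pose=(-8,6,W); sL=12/5, sR=60/29; mL=-126/145, mR=-30/29; mL+mR=-276/145 → advance -1; mR−mL=-24/145 → turn -1·90°
n=1: pose=(-7,6,N); sL=8/3, sR=120/13; mL=-308/39, mR=-60/13; mL+mR=-488/39 → advance -1; mR−mL=128/39 → turn +1·90°
n=2: pose=(-7,5,W); sL=3, sR=3; mL=-3/2, mR=-3/2; mL+mR=-3 → advance -1; mR−mL=0 → turn +0·90°
n=3: pose=(-6,5,W); sL=120/29, sR=120/29; mL=-60/29, mR=-60/29; mL+mR=-120/29 → advance -1; mR−mL=0 → turn +0·90°
n=4: pose=(-5,5,W); sL=6, sR=6; mL=-3, mR=-3; mL+mR=-6 → advance -1; mR−mL=0 → turn +0·90°
n=5: pose=(-4,5,W); sL=120/13, sR=120/13; mL=-60/13, mR=-60/13; mL+mR=-120/13 → advance -1; mR−mL=0 → turn +0·90°

0 12/5 60/29 -126/145 -30/29 -8 6 W
1 8/3 120/13 -308/39 -60/13 -7 6 N
2 3 3 -3/2 -3/2 -7 5 W
3 120/29 120/29 -60/29 -60/29 -6 5 W
4 6 6 -3 -3 -5 5 W
5 120/13 120/13 -60/13 -60/13 -4 5 W
final -3 5 W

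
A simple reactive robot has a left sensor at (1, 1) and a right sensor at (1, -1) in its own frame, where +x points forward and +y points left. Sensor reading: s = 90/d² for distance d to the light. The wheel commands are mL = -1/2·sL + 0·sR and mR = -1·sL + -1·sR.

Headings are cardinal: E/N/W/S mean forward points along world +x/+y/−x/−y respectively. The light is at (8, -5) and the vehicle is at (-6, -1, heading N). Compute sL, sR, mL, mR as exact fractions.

left sensor world pos  = (-7, 0); dL² = 250
right sensor world pos = (-5, 0); dR² = 194
sL = 90/250 = 9/25
sR = 90/194 = 45/97
mL = -1/2·sL + 0·sR = -9/50
mR = -1·sL + -1·sR = -1998/2425

9/25 45/97 -9/50 -1998/2425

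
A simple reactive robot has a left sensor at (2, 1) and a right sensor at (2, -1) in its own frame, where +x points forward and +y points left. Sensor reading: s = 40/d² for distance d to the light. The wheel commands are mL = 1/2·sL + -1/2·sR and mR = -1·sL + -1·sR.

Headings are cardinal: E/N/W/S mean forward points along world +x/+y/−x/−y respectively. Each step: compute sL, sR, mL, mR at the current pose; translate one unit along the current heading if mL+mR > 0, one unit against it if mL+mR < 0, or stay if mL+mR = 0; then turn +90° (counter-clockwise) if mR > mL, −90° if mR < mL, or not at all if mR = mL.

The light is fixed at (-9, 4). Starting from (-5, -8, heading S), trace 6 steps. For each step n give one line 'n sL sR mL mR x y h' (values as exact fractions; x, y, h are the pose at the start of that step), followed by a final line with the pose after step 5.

0 40/221 8/41 -64/9061 -3408/9061 -5 -8 S
1 10/37 5/13 -55/962 -315/481 -5 -7 W
2 40/97 40/117 400/11349 -8560/11349 -4 -7 N
3 4/17 20/109 48/1853 -776/1853 -4 -8 E
4 40/221 8/41 -64/9061 -3408/9061 -5 -8 S
5 10/37 5/13 -55/962 -315/481 -5 -7 W
final -4 -7 N

n=0: pose=(-5,-8,S); sL=40/221, sR=8/41; mL=-64/9061, mR=-3408/9061; mL+mR=-3472/9061 → advance -1; mR−mL=-3344/9061 → turn -1·90°
n=1: pose=(-5,-7,W); sL=10/37, sR=5/13; mL=-55/962, mR=-315/481; mL+mR=-685/962 → advance -1; mR−mL=-575/962 → turn -1·90°
n=2: pose=(-4,-7,N); sL=40/97, sR=40/117; mL=400/11349, mR=-8560/11349; mL+mR=-2720/3783 → advance -1; mR−mL=-8960/11349 → turn -1·90°
n=3: pose=(-4,-8,E); sL=4/17, sR=20/109; mL=48/1853, mR=-776/1853; mL+mR=-728/1853 → advance -1; mR−mL=-824/1853 → turn -1·90°
n=4: pose=(-5,-8,S); sL=40/221, sR=8/41; mL=-64/9061, mR=-3408/9061; mL+mR=-3472/9061 → advance -1; mR−mL=-3344/9061 → turn -1·90°
n=5: pose=(-5,-7,W); sL=10/37, sR=5/13; mL=-55/962, mR=-315/481; mL+mR=-685/962 → advance -1; mR−mL=-575/962 → turn -1·90°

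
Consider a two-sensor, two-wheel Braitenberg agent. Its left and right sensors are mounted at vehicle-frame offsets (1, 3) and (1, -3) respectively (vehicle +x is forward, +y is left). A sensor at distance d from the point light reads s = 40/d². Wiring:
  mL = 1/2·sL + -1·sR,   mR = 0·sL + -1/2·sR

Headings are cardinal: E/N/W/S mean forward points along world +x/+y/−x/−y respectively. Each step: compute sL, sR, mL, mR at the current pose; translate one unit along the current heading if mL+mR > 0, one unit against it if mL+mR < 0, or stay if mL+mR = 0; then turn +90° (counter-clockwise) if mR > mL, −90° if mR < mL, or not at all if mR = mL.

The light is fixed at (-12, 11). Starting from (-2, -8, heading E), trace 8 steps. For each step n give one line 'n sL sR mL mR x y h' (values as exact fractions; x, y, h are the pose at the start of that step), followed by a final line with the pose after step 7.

0 40/377 8/121 -596/45617 -4/121 -2 -8 E
1 5/68 10/109 -815/14824 -5/109 -3 -8 S
2 8/65 40/541 -436/35165 -20/541 -3 -7 E
3 20/241 20/193 -2890/46513 -10/193 -4 -7 S
4 40/277 40/481 -1460/133237 -20/481 -4 -6 E
5 5/53 2/17 -127/1802 -1/17 -5 -6 S
6 40/233 8/85 -164/19805 -4/85 -5 -5 E
7 4/37 20/149 -442/5513 -10/149 -6 -5 S
final -6 -4 E

n=0: pose=(-2,-8,E); sL=40/377, sR=8/121; mL=-596/45617, mR=-4/121; mL+mR=-2104/45617 → advance -1; mR−mL=-912/45617 → turn -1·90°
n=1: pose=(-3,-8,S); sL=5/68, sR=10/109; mL=-815/14824, mR=-5/109; mL+mR=-1495/14824 → advance -1; mR−mL=135/14824 → turn +1·90°
n=2: pose=(-3,-7,E); sL=8/65, sR=40/541; mL=-436/35165, mR=-20/541; mL+mR=-1736/35165 → advance -1; mR−mL=-864/35165 → turn -1·90°
n=3: pose=(-4,-7,S); sL=20/241, sR=20/193; mL=-2890/46513, mR=-10/193; mL+mR=-5300/46513 → advance -1; mR−mL=480/46513 → turn +1·90°
n=4: pose=(-4,-6,E); sL=40/277, sR=40/481; mL=-1460/133237, mR=-20/481; mL+mR=-7000/133237 → advance -1; mR−mL=-4080/133237 → turn -1·90°
n=5: pose=(-5,-6,S); sL=5/53, sR=2/17; mL=-127/1802, mR=-1/17; mL+mR=-233/1802 → advance -1; mR−mL=21/1802 → turn +1·90°
n=6: pose=(-5,-5,E); sL=40/233, sR=8/85; mL=-164/19805, mR=-4/85; mL+mR=-1096/19805 → advance -1; mR−mL=-768/19805 → turn -1·90°
n=7: pose=(-6,-5,S); sL=4/37, sR=20/149; mL=-442/5513, mR=-10/149; mL+mR=-812/5513 → advance -1; mR−mL=72/5513 → turn +1·90°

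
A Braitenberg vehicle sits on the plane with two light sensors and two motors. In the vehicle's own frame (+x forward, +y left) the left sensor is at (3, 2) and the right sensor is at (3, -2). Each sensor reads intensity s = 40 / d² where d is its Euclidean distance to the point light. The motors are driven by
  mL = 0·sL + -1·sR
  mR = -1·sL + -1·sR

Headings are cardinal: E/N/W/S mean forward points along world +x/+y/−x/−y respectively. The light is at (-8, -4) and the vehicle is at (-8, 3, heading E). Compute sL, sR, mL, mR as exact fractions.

left sensor world pos  = (-5, 5); dL² = 90
right sensor world pos = (-5, 1); dR² = 34
sL = 40/90 = 4/9
sR = 40/34 = 20/17
mL = 0·sL + -1·sR = -20/17
mR = -1·sL + -1·sR = -248/153

4/9 20/17 -20/17 -248/153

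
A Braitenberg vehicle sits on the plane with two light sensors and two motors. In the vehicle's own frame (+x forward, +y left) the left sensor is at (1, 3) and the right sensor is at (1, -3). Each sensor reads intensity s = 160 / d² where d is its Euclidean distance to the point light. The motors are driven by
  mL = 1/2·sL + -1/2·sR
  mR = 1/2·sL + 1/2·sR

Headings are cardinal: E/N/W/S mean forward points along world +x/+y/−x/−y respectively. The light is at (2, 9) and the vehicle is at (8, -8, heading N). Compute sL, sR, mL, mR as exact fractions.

32/53 160/337 1152/17861 9632/17861

left sensor world pos  = (5, -7); dL² = 265
right sensor world pos = (11, -7); dR² = 337
sL = 160/265 = 32/53
sR = 160/337 = 160/337
mL = 1/2·sL + -1/2·sR = 1152/17861
mR = 1/2·sL + 1/2·sR = 9632/17861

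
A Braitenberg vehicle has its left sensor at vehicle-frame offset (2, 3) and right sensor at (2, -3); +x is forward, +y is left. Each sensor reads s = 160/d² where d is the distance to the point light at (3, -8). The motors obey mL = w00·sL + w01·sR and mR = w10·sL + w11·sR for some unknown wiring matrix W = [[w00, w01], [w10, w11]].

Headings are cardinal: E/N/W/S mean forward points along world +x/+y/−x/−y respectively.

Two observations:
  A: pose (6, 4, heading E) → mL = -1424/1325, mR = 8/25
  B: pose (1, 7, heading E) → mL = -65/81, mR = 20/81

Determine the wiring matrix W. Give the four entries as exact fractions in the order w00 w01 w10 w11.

-1/2 -1/2 1/2 0

obs A: pose=(6,4,E) → sL=16/25, sR=80/53, mL=-1424/1325, mR=8/25
obs B: pose=(1,7,E) → sL=40/81, sR=10/9, mL=-65/81, mR=20/81
sensor matrix S = [[16/25, 80/53], [40/81, 10/9]]; det S = -736/21465
solve [mL_A; mL_B] = S·[w00; w01] and [mR_A; mR_B] = S·[w10; w11]:
  w00 = -1/2, w01 = -1/2, w10 = 1/2, w11 = 0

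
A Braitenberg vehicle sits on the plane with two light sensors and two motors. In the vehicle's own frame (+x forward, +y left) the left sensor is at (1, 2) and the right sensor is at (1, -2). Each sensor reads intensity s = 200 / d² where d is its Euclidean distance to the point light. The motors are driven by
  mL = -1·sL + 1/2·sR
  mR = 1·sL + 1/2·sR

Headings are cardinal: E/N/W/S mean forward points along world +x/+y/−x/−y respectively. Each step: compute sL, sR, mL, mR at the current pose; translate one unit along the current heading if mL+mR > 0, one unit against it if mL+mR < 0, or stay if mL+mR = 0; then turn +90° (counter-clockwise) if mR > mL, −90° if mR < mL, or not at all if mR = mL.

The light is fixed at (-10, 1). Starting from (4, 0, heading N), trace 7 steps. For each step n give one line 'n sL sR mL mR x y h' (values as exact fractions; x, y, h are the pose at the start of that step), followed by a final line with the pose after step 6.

n=0: pose=(4,0,N); sL=25/18, sR=25/32; mL=-575/576, mR=1025/576; mL+mR=25/32 → advance +1; mR−mL=25/9 → turn +1·90°
n=1: pose=(4,1,W); sL=200/173, sR=200/173; mL=-100/173, mR=300/173; mL+mR=200/173 → advance +1; mR−mL=400/173 → turn +1·90°
n=2: pose=(3,1,S); sL=100/113, sR=100/61; mL=-450/6893, mR=11750/6893; mL+mR=100/61 → advance +1; mR−mL=200/113 → turn +1·90°
n=3: pose=(3,0,E); sL=200/197, sR=40/41; mL=-4260/8077, mR=12140/8077; mL+mR=40/41 → advance +1; mR−mL=400/197 → turn +1·90°
n=4: pose=(4,0,N); sL=25/18, sR=25/32; mL=-575/576, mR=1025/576; mL+mR=25/32 → advance +1; mR−mL=25/9 → turn +1·90°
n=5: pose=(4,1,W); sL=200/173, sR=200/173; mL=-100/173, mR=300/173; mL+mR=200/173 → advance +1; mR−mL=400/173 → turn +1·90°
n=6: pose=(3,1,S); sL=100/113, sR=100/61; mL=-450/6893, mR=11750/6893; mL+mR=100/61 → advance +1; mR−mL=200/113 → turn +1·90°

0 25/18 25/32 -575/576 1025/576 4 0 N
1 200/173 200/173 -100/173 300/173 4 1 W
2 100/113 100/61 -450/6893 11750/6893 3 1 S
3 200/197 40/41 -4260/8077 12140/8077 3 0 E
4 25/18 25/32 -575/576 1025/576 4 0 N
5 200/173 200/173 -100/173 300/173 4 1 W
6 100/113 100/61 -450/6893 11750/6893 3 1 S
final 3 0 E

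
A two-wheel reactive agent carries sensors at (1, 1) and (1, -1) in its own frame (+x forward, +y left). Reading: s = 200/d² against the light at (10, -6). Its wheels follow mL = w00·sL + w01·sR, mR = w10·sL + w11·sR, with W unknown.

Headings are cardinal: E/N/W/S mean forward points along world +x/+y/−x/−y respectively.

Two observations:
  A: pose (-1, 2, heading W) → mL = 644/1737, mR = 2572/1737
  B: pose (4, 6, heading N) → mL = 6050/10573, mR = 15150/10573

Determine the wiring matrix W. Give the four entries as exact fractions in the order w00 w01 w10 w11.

-1/2 1 1 1/2

obs A: pose=(-1,2,W) → sL=200/193, sR=8/9, mL=644/1737, mR=2572/1737
obs B: pose=(4,6,N) → sL=100/109, sR=100/97, mL=6050/10573, mR=15150/10573
sensor matrix S = [[200/193, 8/9], [100/109, 100/97]]; det S = 4643200/18365301
solve [mL_A; mL_B] = S·[w00; w01] and [mR_A; mR_B] = S·[w10; w11]:
  w00 = -1/2, w01 = 1, w10 = 1, w11 = 1/2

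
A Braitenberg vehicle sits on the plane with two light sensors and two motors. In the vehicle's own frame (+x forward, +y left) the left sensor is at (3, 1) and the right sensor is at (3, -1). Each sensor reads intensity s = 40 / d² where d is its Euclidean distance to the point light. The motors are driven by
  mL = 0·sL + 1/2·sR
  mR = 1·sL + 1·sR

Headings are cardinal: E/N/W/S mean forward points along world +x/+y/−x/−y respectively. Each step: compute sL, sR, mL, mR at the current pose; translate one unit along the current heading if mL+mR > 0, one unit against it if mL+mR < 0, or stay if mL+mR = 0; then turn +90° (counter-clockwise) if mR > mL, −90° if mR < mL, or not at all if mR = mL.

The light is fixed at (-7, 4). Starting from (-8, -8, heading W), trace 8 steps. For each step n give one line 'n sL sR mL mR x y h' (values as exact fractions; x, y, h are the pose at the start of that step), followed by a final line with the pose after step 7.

0 8/37 40/137 20/137 2576/5069 -8 -8 W
1 20/113 20/117 10/117 4600/13221 -9 -8 S
2 8/29 40/197 20/197 2736/5713 -9 -9 E
3 5/13 2/5 1/5 51/65 -8 -9 N
4 8/37 40/137 20/137 2576/5069 -8 -8 W
5 20/113 20/117 10/117 4600/13221 -9 -8 S
6 8/29 40/197 20/197 2736/5713 -9 -9 E
7 5/13 2/5 1/5 51/65 -8 -9 N
final -8 -8 W

n=0: pose=(-8,-8,W); sL=8/37, sR=40/137; mL=20/137, mR=2576/5069; mL+mR=3316/5069 → advance +1; mR−mL=1836/5069 → turn +1·90°
n=1: pose=(-9,-8,S); sL=20/113, sR=20/117; mL=10/117, mR=4600/13221; mL+mR=1910/4407 → advance +1; mR−mL=3470/13221 → turn +1·90°
n=2: pose=(-9,-9,E); sL=8/29, sR=40/197; mL=20/197, mR=2736/5713; mL+mR=3316/5713 → advance +1; mR−mL=2156/5713 → turn +1·90°
n=3: pose=(-8,-9,N); sL=5/13, sR=2/5; mL=1/5, mR=51/65; mL+mR=64/65 → advance +1; mR−mL=38/65 → turn +1·90°
n=4: pose=(-8,-8,W); sL=8/37, sR=40/137; mL=20/137, mR=2576/5069; mL+mR=3316/5069 → advance +1; mR−mL=1836/5069 → turn +1·90°
n=5: pose=(-9,-8,S); sL=20/113, sR=20/117; mL=10/117, mR=4600/13221; mL+mR=1910/4407 → advance +1; mR−mL=3470/13221 → turn +1·90°
n=6: pose=(-9,-9,E); sL=8/29, sR=40/197; mL=20/197, mR=2736/5713; mL+mR=3316/5713 → advance +1; mR−mL=2156/5713 → turn +1·90°
n=7: pose=(-8,-9,N); sL=5/13, sR=2/5; mL=1/5, mR=51/65; mL+mR=64/65 → advance +1; mR−mL=38/65 → turn +1·90°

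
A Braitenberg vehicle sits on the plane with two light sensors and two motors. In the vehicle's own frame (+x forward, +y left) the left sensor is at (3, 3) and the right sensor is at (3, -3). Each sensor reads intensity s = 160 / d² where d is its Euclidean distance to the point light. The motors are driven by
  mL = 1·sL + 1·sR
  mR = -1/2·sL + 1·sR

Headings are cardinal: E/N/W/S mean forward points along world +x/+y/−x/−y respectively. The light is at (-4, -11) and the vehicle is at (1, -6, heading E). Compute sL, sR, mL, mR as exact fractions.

left sensor world pos  = (4, -3); dL² = 128
right sensor world pos = (4, -9); dR² = 68
sL = 160/128 = 5/4
sR = 160/68 = 40/17
mL = 1·sL + 1·sR = 245/68
mR = -1/2·sL + 1·sR = 235/136

5/4 40/17 245/68 235/136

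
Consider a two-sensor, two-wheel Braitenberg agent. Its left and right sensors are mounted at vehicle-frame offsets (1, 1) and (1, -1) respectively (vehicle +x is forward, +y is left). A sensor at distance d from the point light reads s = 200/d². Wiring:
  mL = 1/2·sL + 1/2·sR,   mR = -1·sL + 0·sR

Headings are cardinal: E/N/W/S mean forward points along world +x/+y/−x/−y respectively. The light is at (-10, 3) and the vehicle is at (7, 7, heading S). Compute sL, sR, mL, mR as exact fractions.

200/333 40/53 11960/17649 -200/333

left sensor world pos  = (8, 6); dL² = 333
right sensor world pos = (6, 6); dR² = 265
sL = 200/333 = 200/333
sR = 200/265 = 40/53
mL = 1/2·sL + 1/2·sR = 11960/17649
mR = -1·sL + 0·sR = -200/333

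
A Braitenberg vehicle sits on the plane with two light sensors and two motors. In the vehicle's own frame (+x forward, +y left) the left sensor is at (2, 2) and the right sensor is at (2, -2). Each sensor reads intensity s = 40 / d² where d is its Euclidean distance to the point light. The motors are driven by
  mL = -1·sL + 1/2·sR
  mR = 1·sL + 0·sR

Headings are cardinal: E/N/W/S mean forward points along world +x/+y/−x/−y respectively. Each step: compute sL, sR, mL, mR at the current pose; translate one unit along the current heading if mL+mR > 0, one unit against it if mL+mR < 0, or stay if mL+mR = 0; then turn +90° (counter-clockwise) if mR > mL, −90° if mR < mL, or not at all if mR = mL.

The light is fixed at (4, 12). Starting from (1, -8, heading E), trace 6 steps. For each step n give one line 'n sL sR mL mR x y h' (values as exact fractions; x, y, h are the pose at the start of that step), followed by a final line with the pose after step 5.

0 8/65 8/97 -516/6305 8/65 1 -8 E
1 2/17 10/81 -77/1377 2/17 2 -8 N
2 40/457 8/61 -612/27877 40/457 2 -7 W
3 20/221 20/233 -2450/51493 20/221 1 -7 S
4 8/65 8/97 -516/6305 8/65 1 -8 E
5 2/17 10/81 -77/1377 2/17 2 -8 N
final 2 -7 W

n=0: pose=(1,-8,E); sL=8/65, sR=8/97; mL=-516/6305, mR=8/65; mL+mR=4/97 → advance +1; mR−mL=1292/6305 → turn +1·90°
n=1: pose=(2,-8,N); sL=2/17, sR=10/81; mL=-77/1377, mR=2/17; mL+mR=5/81 → advance +1; mR−mL=239/1377 → turn +1·90°
n=2: pose=(2,-7,W); sL=40/457, sR=8/61; mL=-612/27877, mR=40/457; mL+mR=4/61 → advance +1; mR−mL=3052/27877 → turn +1·90°
n=3: pose=(1,-7,S); sL=20/221, sR=20/233; mL=-2450/51493, mR=20/221; mL+mR=10/233 → advance +1; mR−mL=7110/51493 → turn +1·90°
n=4: pose=(1,-8,E); sL=8/65, sR=8/97; mL=-516/6305, mR=8/65; mL+mR=4/97 → advance +1; mR−mL=1292/6305 → turn +1·90°
n=5: pose=(2,-8,N); sL=2/17, sR=10/81; mL=-77/1377, mR=2/17; mL+mR=5/81 → advance +1; mR−mL=239/1377 → turn +1·90°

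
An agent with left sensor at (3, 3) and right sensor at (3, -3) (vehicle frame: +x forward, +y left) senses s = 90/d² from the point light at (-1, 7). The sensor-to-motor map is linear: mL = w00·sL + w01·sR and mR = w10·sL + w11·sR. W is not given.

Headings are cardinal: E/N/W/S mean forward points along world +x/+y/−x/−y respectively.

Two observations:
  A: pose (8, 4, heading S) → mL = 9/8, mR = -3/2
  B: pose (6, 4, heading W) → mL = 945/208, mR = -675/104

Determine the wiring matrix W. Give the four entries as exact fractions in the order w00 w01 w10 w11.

1 1/2 -1/2 -1

obs A: pose=(8,4,S) → sL=1/2, sR=5/4, mL=9/8, mR=-3/2
obs B: pose=(6,4,W) → sL=45/26, sR=45/8, mL=945/208, mR=-675/104
sensor matrix S = [[1/2, 5/4], [45/26, 45/8]]; det S = 135/208
solve [mL_A; mL_B] = S·[w00; w01] and [mR_A; mR_B] = S·[w10; w11]:
  w00 = 1, w01 = 1/2, w10 = -1/2, w11 = -1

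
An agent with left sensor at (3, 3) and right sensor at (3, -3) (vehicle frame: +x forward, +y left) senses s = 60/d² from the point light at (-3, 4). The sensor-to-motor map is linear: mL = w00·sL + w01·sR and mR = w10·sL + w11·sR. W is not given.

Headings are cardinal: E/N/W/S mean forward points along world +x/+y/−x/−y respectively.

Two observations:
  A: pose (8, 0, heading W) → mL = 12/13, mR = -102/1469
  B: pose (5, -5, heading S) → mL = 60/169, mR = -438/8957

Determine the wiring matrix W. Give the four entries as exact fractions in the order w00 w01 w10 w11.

obs A: pose=(8,0,W) → sL=60/113, sR=12/13, mL=12/13, mR=-102/1469
obs B: pose=(5,-5,S) → sL=12/53, sR=60/169, mL=60/169, mR=-438/8957
sensor matrix S = [[60/113, 12/13], [12/53, 60/169]]; det S = -20736/1012141
solve [mL_A; mL_B] = S·[w00; w01] and [mR_A; mR_B] = S·[w10; w11]:
  w00 = 0, w01 = 1, w10 = -1, w11 = 1/2

0 1 -1 1/2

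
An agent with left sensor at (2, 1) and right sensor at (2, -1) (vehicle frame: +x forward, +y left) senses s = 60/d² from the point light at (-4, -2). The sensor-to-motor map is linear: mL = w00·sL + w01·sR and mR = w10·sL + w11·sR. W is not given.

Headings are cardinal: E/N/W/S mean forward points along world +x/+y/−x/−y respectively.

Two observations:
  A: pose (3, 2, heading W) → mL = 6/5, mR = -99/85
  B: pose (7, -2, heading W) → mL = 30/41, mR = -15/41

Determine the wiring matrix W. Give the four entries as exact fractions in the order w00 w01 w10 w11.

obs A: pose=(3,2,W) → sL=30/17, sR=6/5, mL=6/5, mR=-99/85
obs B: pose=(7,-2,W) → sL=30/41, sR=30/41, mL=30/41, mR=-15/41
sensor matrix S = [[30/17, 6/5], [30/41, 30/41]]; det S = 288/697
solve [mL_A; mL_B] = S·[w00; w01] and [mR_A; mR_B] = S·[w10; w11]:
  w00 = 0, w01 = 1, w10 = -1, w11 = 1/2

0 1 -1 1/2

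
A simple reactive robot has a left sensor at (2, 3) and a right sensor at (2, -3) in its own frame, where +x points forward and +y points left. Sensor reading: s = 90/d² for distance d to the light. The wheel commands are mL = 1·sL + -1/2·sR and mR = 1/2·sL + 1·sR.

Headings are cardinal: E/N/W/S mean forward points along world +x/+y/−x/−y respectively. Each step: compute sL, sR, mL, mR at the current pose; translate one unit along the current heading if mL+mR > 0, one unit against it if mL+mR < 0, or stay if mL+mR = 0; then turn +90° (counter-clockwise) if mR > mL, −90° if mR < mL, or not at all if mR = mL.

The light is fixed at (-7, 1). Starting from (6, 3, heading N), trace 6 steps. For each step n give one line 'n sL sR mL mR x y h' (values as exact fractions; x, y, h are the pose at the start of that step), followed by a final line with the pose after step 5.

0 45/58 45/136 4815/7888 2835/3944 6 3 N
1 90/121 90/157 8685/18997 17955/18997 6 4 W
2 45/113 45/41 -1395/9266 12015/9266 5 4 S
3 90/221 90/197 7785/43537 28755/43537 5 3 E
4 45/58 45/136 4815/7888 2835/3944 6 3 N
5 90/121 90/157 8685/18997 17955/18997 6 4 W
final 5 4 S

n=0: pose=(6,3,N); sL=45/58, sR=45/136; mL=4815/7888, mR=2835/3944; mL+mR=10485/7888 → advance +1; mR−mL=855/7888 → turn +1·90°
n=1: pose=(6,4,W); sL=90/121, sR=90/157; mL=8685/18997, mR=17955/18997; mL+mR=26640/18997 → advance +1; mR−mL=9270/18997 → turn +1·90°
n=2: pose=(5,4,S); sL=45/113, sR=45/41; mL=-1395/9266, mR=12015/9266; mL+mR=5310/4633 → advance +1; mR−mL=6705/4633 → turn +1·90°
n=3: pose=(5,3,E); sL=90/221, sR=90/197; mL=7785/43537, mR=28755/43537; mL+mR=36540/43537 → advance +1; mR−mL=20970/43537 → turn +1·90°
n=4: pose=(6,3,N); sL=45/58, sR=45/136; mL=4815/7888, mR=2835/3944; mL+mR=10485/7888 → advance +1; mR−mL=855/7888 → turn +1·90°
n=5: pose=(6,4,W); sL=90/121, sR=90/157; mL=8685/18997, mR=17955/18997; mL+mR=26640/18997 → advance +1; mR−mL=9270/18997 → turn +1·90°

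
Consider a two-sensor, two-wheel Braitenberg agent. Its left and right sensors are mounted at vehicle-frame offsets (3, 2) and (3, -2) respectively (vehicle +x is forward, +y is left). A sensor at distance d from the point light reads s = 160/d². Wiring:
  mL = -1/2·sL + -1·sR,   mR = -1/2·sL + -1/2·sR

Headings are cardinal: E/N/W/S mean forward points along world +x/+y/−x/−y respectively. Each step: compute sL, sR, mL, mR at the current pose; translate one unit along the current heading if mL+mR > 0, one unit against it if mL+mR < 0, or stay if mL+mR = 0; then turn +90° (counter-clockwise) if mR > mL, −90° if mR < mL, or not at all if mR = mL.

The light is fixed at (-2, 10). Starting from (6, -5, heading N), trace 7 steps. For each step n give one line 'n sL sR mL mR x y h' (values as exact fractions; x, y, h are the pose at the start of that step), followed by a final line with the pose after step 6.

0 8/9 40/61 -604/549 -424/549 6 -5 N
1 160/349 160/221 -73520/77129 -45600/77129 6 -6 W
2 80/241 16/41 -5496/9881 -3568/9881 7 -6 S
3 160/313 160/433 -84720/135529 -59680/135529 7 -5 E
4 8/9 40/61 -604/549 -424/549 6 -5 N
5 160/349 160/221 -73520/77129 -45600/77129 6 -6 W
6 80/241 16/41 -5496/9881 -3568/9881 7 -6 S
final 7 -5 E

n=0: pose=(6,-5,N); sL=8/9, sR=40/61; mL=-604/549, mR=-424/549; mL+mR=-1028/549 → advance -1; mR−mL=20/61 → turn +1·90°
n=1: pose=(6,-6,W); sL=160/349, sR=160/221; mL=-73520/77129, mR=-45600/77129; mL+mR=-119120/77129 → advance -1; mR−mL=80/221 → turn +1·90°
n=2: pose=(7,-6,S); sL=80/241, sR=16/41; mL=-5496/9881, mR=-3568/9881; mL+mR=-9064/9881 → advance -1; mR−mL=8/41 → turn +1·90°
n=3: pose=(7,-5,E); sL=160/313, sR=160/433; mL=-84720/135529, mR=-59680/135529; mL+mR=-144400/135529 → advance -1; mR−mL=80/433 → turn +1·90°
n=4: pose=(6,-5,N); sL=8/9, sR=40/61; mL=-604/549, mR=-424/549; mL+mR=-1028/549 → advance -1; mR−mL=20/61 → turn +1·90°
n=5: pose=(6,-6,W); sL=160/349, sR=160/221; mL=-73520/77129, mR=-45600/77129; mL+mR=-119120/77129 → advance -1; mR−mL=80/221 → turn +1·90°
n=6: pose=(7,-6,S); sL=80/241, sR=16/41; mL=-5496/9881, mR=-3568/9881; mL+mR=-9064/9881 → advance -1; mR−mL=8/41 → turn +1·90°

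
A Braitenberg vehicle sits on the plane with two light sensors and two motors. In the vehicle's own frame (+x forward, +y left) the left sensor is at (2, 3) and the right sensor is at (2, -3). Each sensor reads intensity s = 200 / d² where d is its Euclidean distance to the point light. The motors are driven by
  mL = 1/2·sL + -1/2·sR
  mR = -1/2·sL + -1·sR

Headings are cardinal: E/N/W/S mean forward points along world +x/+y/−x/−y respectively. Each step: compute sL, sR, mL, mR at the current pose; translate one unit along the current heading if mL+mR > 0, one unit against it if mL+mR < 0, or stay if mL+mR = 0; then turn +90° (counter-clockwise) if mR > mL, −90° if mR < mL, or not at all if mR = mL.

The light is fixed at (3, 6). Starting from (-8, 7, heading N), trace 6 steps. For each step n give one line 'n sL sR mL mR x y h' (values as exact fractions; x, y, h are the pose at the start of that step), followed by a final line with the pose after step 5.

0 40/41 200/73 -2640/2993 -9660/2993 -8 7 N
1 20/9 20/9 0 -10/3 -8 6 E
2 40/17 200/229 2880/3893 -7980/3893 -9 6 S
3 1 50/53 3/106 -153/106 -9 7 W
4 40/41 200/73 -2640/2993 -9660/2993 -8 7 N
5 20/9 20/9 0 -10/3 -8 6 E
final -9 6 S

n=0: pose=(-8,7,N); sL=40/41, sR=200/73; mL=-2640/2993, mR=-9660/2993; mL+mR=-300/73 → advance -1; mR−mL=-7020/2993 → turn -1·90°
n=1: pose=(-8,6,E); sL=20/9, sR=20/9; mL=0, mR=-10/3; mL+mR=-10/3 → advance -1; mR−mL=-10/3 → turn -1·90°
n=2: pose=(-9,6,S); sL=40/17, sR=200/229; mL=2880/3893, mR=-7980/3893; mL+mR=-300/229 → advance -1; mR−mL=-10860/3893 → turn -1·90°
n=3: pose=(-9,7,W); sL=1, sR=50/53; mL=3/106, mR=-153/106; mL+mR=-75/53 → advance -1; mR−mL=-78/53 → turn -1·90°
n=4: pose=(-8,7,N); sL=40/41, sR=200/73; mL=-2640/2993, mR=-9660/2993; mL+mR=-300/73 → advance -1; mR−mL=-7020/2993 → turn -1·90°
n=5: pose=(-8,6,E); sL=20/9, sR=20/9; mL=0, mR=-10/3; mL+mR=-10/3 → advance -1; mR−mL=-10/3 → turn -1·90°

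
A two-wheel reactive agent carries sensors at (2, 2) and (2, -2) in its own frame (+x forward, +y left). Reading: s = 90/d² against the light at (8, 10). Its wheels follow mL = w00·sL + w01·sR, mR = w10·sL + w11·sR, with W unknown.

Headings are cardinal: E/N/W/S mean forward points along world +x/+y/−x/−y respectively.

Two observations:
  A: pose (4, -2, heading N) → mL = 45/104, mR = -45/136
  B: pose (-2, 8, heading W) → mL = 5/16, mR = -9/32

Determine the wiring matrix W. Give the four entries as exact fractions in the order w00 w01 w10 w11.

obs A: pose=(4,-2,N) → sL=45/68, sR=45/52, mL=45/104, mR=-45/136
obs B: pose=(-2,8,W) → sL=9/16, sR=5/8, mL=5/16, mR=-9/32
sensor matrix S = [[45/68, 45/52], [9/16, 5/8]]; det S = -1035/14144
solve [mL_A; mL_B] = S·[w00; w01] and [mR_A; mR_B] = S·[w10; w11]:
  w00 = 0, w01 = 1/2, w10 = -1/2, w11 = 0

0 1/2 -1/2 0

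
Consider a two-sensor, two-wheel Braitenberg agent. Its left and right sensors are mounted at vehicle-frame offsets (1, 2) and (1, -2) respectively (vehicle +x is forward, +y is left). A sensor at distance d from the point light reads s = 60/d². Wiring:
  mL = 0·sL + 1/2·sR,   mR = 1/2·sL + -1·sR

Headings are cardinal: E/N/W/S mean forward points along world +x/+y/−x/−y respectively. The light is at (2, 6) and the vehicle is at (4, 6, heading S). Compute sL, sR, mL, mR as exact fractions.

left sensor world pos  = (6, 5); dL² = 17
right sensor world pos = (2, 5); dR² = 1
sL = 60/17 = 60/17
sR = 60/1 = 60
mL = 0·sL + 1/2·sR = 30
mR = 1/2·sL + -1·sR = -990/17

60/17 60 30 -990/17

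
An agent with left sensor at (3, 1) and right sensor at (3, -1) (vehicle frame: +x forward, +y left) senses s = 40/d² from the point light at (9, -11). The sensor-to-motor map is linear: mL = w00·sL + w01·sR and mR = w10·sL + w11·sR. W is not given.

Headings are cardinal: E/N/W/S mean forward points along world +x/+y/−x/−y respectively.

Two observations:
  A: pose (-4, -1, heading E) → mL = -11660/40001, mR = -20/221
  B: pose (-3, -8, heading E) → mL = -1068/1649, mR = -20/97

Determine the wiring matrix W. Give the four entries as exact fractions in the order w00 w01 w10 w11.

-1 -1/2 -1/2 0

obs A: pose=(-4,-1,E) → sL=40/221, sR=40/181, mL=-11660/40001, mR=-20/221
obs B: pose=(-3,-8,E) → sL=40/97, sR=8/17, mL=-1068/1649, mR=-20/97
sensor matrix S = [[40/221, 40/181], [40/97, 8/17]]; det S = -392960/65961649
solve [mL_A; mL_B] = S·[w00; w01] and [mR_A; mR_B] = S·[w10; w11]:
  w00 = -1, w01 = -1/2, w10 = -1/2, w11 = 0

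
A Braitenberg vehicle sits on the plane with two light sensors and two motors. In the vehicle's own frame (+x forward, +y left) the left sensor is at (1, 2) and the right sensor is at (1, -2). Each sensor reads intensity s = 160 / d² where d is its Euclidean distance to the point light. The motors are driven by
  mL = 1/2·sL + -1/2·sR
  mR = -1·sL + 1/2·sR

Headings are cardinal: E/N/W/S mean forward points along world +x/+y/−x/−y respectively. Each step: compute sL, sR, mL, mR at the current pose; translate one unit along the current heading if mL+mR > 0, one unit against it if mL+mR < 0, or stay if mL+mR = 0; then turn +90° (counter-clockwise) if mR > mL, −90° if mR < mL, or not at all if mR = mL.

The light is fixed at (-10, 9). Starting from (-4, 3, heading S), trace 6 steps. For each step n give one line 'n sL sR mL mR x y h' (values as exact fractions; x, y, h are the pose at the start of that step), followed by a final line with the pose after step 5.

0 160/113 32/13 -768/1469 -272/1469 -4 3 S
1 80/29 80/49 800/1421 -2760/1421 -4 4 E
2 32/17 32/9 -128/153 -16/153 -5 4 S
3 4 20/9 8/9 -26/9 -5 5 E
4 160/61 160/29 -2560/1769 240/1769 -6 5 S
5 80/13 16/5 96/65 -296/65 -6 6 E
final -7 6 S

n=0: pose=(-4,3,S); sL=160/113, sR=32/13; mL=-768/1469, mR=-272/1469; mL+mR=-80/113 → advance -1; mR−mL=496/1469 → turn +1·90°
n=1: pose=(-4,4,E); sL=80/29, sR=80/49; mL=800/1421, mR=-2760/1421; mL+mR=-40/29 → advance -1; mR−mL=-3560/1421 → turn -1·90°
n=2: pose=(-5,4,S); sL=32/17, sR=32/9; mL=-128/153, mR=-16/153; mL+mR=-16/17 → advance -1; mR−mL=112/153 → turn +1·90°
n=3: pose=(-5,5,E); sL=4, sR=20/9; mL=8/9, mR=-26/9; mL+mR=-2 → advance -1; mR−mL=-34/9 → turn -1·90°
n=4: pose=(-6,5,S); sL=160/61, sR=160/29; mL=-2560/1769, mR=240/1769; mL+mR=-80/61 → advance -1; mR−mL=2800/1769 → turn +1·90°
n=5: pose=(-6,6,E); sL=80/13, sR=16/5; mL=96/65, mR=-296/65; mL+mR=-40/13 → advance -1; mR−mL=-392/65 → turn -1·90°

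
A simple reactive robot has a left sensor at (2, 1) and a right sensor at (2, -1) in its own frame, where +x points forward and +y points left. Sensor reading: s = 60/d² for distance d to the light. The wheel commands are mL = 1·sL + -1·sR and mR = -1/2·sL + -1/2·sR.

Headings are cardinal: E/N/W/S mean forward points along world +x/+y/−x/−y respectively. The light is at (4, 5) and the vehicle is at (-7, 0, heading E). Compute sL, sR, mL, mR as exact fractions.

left sensor world pos  = (-5, 1); dL² = 97
right sensor world pos = (-5, -1); dR² = 117
sL = 60/97 = 60/97
sR = 60/117 = 20/39
mL = 1·sL + -1·sR = 400/3783
mR = -1/2·sL + -1/2·sR = -2140/3783

60/97 20/39 400/3783 -2140/3783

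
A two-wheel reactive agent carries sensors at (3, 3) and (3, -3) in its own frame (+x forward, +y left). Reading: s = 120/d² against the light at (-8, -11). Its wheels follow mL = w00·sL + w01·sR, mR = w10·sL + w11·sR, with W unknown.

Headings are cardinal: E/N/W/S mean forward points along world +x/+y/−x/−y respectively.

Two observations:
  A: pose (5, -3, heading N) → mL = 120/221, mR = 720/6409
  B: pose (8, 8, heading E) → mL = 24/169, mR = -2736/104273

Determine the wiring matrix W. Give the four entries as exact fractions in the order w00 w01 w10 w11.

1 0 1/2 -1/2

obs A: pose=(5,-3,N) → sL=120/221, sR=120/377, mL=120/221, mR=720/6409
obs B: pose=(8,8,E) → sL=24/169, sR=120/617, mL=24/169, mR=-2736/104273
sensor matrix S = [[120/221, 120/377], [24/169, 120/617]]; det S = 40366080/668285657
solve [mL_A; mL_B] = S·[w00; w01] and [mR_A; mR_B] = S·[w10; w11]:
  w00 = 1, w01 = 0, w10 = 1/2, w11 = -1/2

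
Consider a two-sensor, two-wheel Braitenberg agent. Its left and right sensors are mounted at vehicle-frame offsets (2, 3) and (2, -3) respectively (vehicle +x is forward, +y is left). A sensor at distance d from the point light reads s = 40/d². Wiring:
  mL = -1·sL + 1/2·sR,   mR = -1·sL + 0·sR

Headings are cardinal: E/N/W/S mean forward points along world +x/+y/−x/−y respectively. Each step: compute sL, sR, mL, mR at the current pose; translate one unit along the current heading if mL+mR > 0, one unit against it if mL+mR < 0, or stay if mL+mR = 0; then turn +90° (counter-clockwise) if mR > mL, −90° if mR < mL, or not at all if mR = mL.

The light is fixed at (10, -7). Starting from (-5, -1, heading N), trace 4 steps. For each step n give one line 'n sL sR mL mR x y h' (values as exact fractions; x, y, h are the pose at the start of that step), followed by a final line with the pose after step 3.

n=0: pose=(-5,-1,N); sL=10/97, sR=5/26; mL=-35/5044, mR=-10/97; mL+mR=-555/5044 → advance -1; mR−mL=-5/52 → turn -1·90°
n=1: pose=(-5,-2,E); sL=40/233, sR=40/173; mL=-2260/40309, mR=-40/233; mL+mR=-9180/40309 → advance -1; mR−mL=-20/173 → turn -1·90°
n=2: pose=(-6,-2,S); sL=20/89, sR=4/37; mL=-562/3293, mR=-20/89; mL+mR=-1302/3293 → advance -1; mR−mL=-2/37 → turn -1·90°
n=3: pose=(-6,-1,W); sL=40/333, sR=8/81; mL=-212/2997, mR=-40/333; mL+mR=-572/2997 → advance -1; mR−mL=-4/81 → turn -1·90°

0 10/97 5/26 -35/5044 -10/97 -5 -1 N
1 40/233 40/173 -2260/40309 -40/233 -5 -2 E
2 20/89 4/37 -562/3293 -20/89 -6 -2 S
3 40/333 8/81 -212/2997 -40/333 -6 -1 W
final -5 -1 N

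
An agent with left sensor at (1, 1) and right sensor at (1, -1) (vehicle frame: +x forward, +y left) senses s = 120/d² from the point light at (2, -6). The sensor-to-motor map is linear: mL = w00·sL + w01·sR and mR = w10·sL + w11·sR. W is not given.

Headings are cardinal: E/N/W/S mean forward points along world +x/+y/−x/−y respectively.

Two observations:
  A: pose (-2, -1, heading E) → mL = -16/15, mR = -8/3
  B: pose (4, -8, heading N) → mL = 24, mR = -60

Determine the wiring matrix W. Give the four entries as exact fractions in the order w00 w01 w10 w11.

obs A: pose=(-2,-1,E) → sL=8/3, sR=24/5, mL=-16/15, mR=-8/3
obs B: pose=(4,-8,N) → sL=60, sR=12, mL=24, mR=-60
sensor matrix S = [[8/3, 24/5], [60, 12]]; det S = -256
solve [mL_A; mL_B] = S·[w00; w01] and [mR_A; mR_B] = S·[w10; w11]:
  w00 = 1/2, w01 = -1/2, w10 = -1, w11 = 0

1/2 -1/2 -1 0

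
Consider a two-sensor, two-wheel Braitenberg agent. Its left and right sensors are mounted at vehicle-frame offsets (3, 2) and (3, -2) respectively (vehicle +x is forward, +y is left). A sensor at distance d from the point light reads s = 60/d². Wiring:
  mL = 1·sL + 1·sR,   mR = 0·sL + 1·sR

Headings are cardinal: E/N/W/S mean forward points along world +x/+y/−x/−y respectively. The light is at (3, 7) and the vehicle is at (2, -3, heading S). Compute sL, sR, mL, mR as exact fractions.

left sensor world pos  = (4, -6); dL² = 170
right sensor world pos = (0, -6); dR² = 178
sL = 60/170 = 6/17
sR = 60/178 = 30/89
mL = 1·sL + 1·sR = 1044/1513
mR = 0·sL + 1·sR = 30/89

6/17 30/89 1044/1513 30/89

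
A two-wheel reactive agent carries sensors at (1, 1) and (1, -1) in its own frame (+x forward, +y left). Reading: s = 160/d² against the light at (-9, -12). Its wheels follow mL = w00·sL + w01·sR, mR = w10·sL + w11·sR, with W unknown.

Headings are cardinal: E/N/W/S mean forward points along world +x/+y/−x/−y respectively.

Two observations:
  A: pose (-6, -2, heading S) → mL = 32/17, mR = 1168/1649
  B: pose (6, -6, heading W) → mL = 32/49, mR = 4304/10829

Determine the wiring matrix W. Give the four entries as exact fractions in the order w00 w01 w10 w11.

obs A: pose=(-6,-2,S) → sL=160/97, sR=32/17, mL=32/17, mR=1168/1649
obs B: pose=(6,-6,W) → sL=160/221, sR=32/49, mL=32/49, mR=4304/10829
sensor matrix S = [[160/97, 32/17], [160/221, 32/49]]; det S = -5099520/17857021
solve [mL_A; mL_B] = S·[w00; w01] and [mR_A; mR_B] = S·[w10; w11]:
  w00 = 0, w01 = 1, w10 = 1, w11 = -1/2

0 1 1 -1/2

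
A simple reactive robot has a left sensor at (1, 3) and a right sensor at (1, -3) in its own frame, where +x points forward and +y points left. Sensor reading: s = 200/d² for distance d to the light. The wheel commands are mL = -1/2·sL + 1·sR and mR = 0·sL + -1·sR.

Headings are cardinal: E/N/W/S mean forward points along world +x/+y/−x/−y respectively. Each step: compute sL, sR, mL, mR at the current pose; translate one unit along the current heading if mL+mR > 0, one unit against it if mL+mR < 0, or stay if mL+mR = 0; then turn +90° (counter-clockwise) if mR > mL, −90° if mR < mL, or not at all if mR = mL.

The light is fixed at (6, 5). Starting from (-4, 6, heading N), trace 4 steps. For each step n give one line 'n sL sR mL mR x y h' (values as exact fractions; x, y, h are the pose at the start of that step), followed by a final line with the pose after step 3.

n=0: pose=(-4,6,N); sL=200/173, sR=200/53; mL=29300/9169, mR=-200/53; mL+mR=-100/173 → advance -1; mR−mL=-63900/9169 → turn -1·90°
n=1: pose=(-4,5,E); sL=20/9, sR=20/9; mL=10/9, mR=-20/9; mL+mR=-10/9 → advance -1; mR−mL=-10/3 → turn -1·90°
n=2: pose=(-5,5,S); sL=40/13, sR=200/197; mL=-1340/2561, mR=-200/197; mL+mR=-20/13 → advance -1; mR−mL=-1260/2561 → turn -1·90°
n=3: pose=(-5,6,W); sL=50/37, sR=5/4; mL=85/148, mR=-5/4; mL+mR=-25/37 → advance -1; mR−mL=-135/74 → turn -1·90°

0 200/173 200/53 29300/9169 -200/53 -4 6 N
1 20/9 20/9 10/9 -20/9 -4 5 E
2 40/13 200/197 -1340/2561 -200/197 -5 5 S
3 50/37 5/4 85/148 -5/4 -5 6 W
final -4 6 N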